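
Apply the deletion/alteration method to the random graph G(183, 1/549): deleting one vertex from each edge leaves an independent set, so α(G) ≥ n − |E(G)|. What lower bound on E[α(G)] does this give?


E[|E(G)|] = C(183, 2)·p = 16653 · (1/549) = 91/3.
E[α(G)] ≥ n − E[|E(G)|] = 183 − 91/3 = 458/3.
Numerically: ≈ 152.6667.
(This is only a lower bound; the true E[α(G)] may be larger.)

E[α(G)] ≥ 458/3 ≈ 152.6667.


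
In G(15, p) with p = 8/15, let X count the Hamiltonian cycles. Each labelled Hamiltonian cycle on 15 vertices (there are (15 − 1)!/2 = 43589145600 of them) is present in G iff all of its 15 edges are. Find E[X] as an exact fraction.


K_15 has (15 − 1)!/2 = 43589145600 labelled Hamiltonian cycles.
For each such Hamiltonian cycle H, let X_H = 1 if all 15 edges of H are present in G. Then P[X_H = 1] = p^{15} = (8/15)^{15} = 35184372088832/437893890380859375.
Summing the indicators: E[X] = Σ_H E[X_H] = 43589145600 · p^{15} = 43589145600 · 35184372088832/437893890380859375 = 252453780711880523776/72081298828125.
Numerically: E[X] ≈ 3.50235e+06.

E[X] = 43589145600 · (8/15)^{15} = 252453780711880523776/72081298828125 ≈ 3.50235e+06.


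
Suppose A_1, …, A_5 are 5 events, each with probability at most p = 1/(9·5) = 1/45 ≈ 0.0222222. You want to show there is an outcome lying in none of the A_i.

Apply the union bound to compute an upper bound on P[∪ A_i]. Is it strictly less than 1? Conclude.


Union bound: P[∪_{i=1}^{5} A_i] ≤ Σ_i P[A_i] ≤ 5·p = 5·(1/45) = 1/9.
Numerically: 1/9 ≈ 0.1111111.
Is 1/9 < 1? YES.
Since P[∪ A_i] ≤ 1/9 < 1, the complement has P[∩ A_i^c] ≥ 1 − 1/9 = 8/9 > 0, so some outcome avoids every A_i.

5·p = 1/9 ≈ 0.1111111; existence CERTIFIED by the union bound.


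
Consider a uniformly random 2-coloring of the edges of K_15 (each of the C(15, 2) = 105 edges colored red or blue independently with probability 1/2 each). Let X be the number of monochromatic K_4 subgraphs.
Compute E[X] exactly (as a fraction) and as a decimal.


Let X = Σ_S X_S over the C(15, 4) = 1365 subsets S of size 4, where X_S = 1 if the K_4 on S is monochromatic.
For a fixed S, the K_4 on S has C(4, 2) = 6 edges. P[all 6 edges red] = (1/2)^6, and likewise for blue, so P[monochromatic] = 2·(1/2)^6 = 2^{1 − 6} = 1/32.
By linearity of expectation: E[X] = C(15, 4) · 2^{1 − 6} = 1365 · 1/32 = 1365/32.
Numerically: E[X] ≈ 42.6562.

E[X] = C(15,4)·2^(1−C(4,2)) = 1365/32 ≈ 42.6562.


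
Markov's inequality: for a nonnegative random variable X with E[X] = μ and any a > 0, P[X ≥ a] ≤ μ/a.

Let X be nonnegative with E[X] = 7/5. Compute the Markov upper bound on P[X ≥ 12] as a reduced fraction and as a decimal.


μ = E[X] = 7/5, a = 12.
Markov: P[X ≥ 12] ≤ μ/a = (7/5)/12 = 7/60.
Numerically: ≈ 0.1167.
(Since a = 12 > μ = 1.4000, the bound 7/60 is < 1 and informative.)

P[X ≥ 12] ≤ 7/60 ≈ 0.1167.


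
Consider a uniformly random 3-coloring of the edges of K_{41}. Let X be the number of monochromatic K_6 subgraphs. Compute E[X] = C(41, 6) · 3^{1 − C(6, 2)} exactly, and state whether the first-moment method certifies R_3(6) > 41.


E[X] = C(41, 6) · 3^{1 − 15} = 4496388 · 3^{−14} = 4496388/4782969.
As a reduced fraction: E[X] = 1498796/1594323 ≈ 0.94008.
Is E[X] < 1? YES.
Since E[X] < 1, there exists a 3-coloring of K_{41} with no monochromatic K_6; hence R_3(6) > 41.

E[X] = 1498796/1594323 ≈ 0.94008; E[X] < 1, so R_3(6) > 41.


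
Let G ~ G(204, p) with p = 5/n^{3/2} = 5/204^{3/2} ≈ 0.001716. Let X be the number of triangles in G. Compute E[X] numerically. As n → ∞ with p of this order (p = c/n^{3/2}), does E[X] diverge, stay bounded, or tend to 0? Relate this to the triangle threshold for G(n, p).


Number of potential triangles: C(204, 3) = 1394204.
Each occurs with probability p³ ≈ (0.001716)³ ≈ 5.0532904e-09.
By linearity: E[X] = C(204, 3)·p³ ≈ 1394204 · 5.0532904e-09 ≈ 0.00705.
Since α = 3/2 > 1, p = c/n^{3/2} = o(1/n) is below the triangle threshold p ~ 1/n. Asymptotically E[X] ~ (c³/6)·n^{3(1−α)} = (5³/6)·n^{-1.5} → 0, so by Markov's inequality G has no triangles w.h.p.

E[X] ≈ 0.00705; in regime p = Θ(1/n^{3/2}) E[X] tends to 0 (below the triangle threshold p ~ 1/n).


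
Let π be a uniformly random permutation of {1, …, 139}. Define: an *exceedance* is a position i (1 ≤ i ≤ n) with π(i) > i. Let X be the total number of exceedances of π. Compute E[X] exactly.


Write X = Σ_{i=1}^{139} X_i, where X_i = 1_{π(i) > i}.
For each fixed i, π(i) is uniform over {1, …, 139} (marginal of a uniform permutation), so P[π(i) > i] = (n − i)/n. Summing: Σ_{i=1}^{139} (n − i)/n = (0 + 1 + … + 138)/139 = 139(139 − 1)/(2·139) = (139 − 1)/2.
Hence E[X] = Σ_{i=1}^{139} (139 − i)/139 = 69 ≈ 69.000.

E[X] = 69 = 69.000.


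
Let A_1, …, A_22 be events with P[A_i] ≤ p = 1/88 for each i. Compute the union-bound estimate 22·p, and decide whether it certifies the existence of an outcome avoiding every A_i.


Union bound: P[∪_{i=1}^{22} A_i] ≤ Σ_i P[A_i] ≤ 22·p = 22·(1/88) = 1/4.
Numerically: 1/4 ≈ 0.250000.
Is 1/4 < 1? YES.
Since P[∪ A_i] ≤ 1/4 < 1, the complement has P[∩ A_i^c] ≥ 1 − 1/4 = 3/4 > 0, so some outcome avoids every A_i.

22·p = 1/4 ≈ 0.250000; existence CERTIFIED by the union bound.


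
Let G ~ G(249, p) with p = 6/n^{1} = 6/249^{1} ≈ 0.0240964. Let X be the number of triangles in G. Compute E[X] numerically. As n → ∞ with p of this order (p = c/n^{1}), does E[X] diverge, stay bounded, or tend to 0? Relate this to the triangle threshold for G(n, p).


Number of potential triangles: C(249, 3) = 2542124.
Each occurs with probability p³ ≈ (0.0240964)³ ≈ 1.39912240e-05.
By linearity: E[X] = C(249, 3)·p³ ≈ 2542124 · 1.39912240e-05 ≈ 35.567426.
Here α = 1, so p = 6/n is exactly at the triangle threshold p ~ 1/n. Asymptotically E[X] → c³/6 = 6³/6 = 36 ≈ 36.000000, a bounded constant. In this regime the triangle count is asymptotically Poisson(c³/6).

E[X] ≈ 35.567426; in regime p = Θ(1/n^{1}) E[X] stays bounded (at the triangle threshold p ~ 1/n).


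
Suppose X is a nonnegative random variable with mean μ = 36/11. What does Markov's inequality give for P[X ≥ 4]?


μ = E[X] = 36/11, a = 4.
Markov: P[X ≥ 4] ≤ μ/a = (36/11)/4 = 9/11.
Numerically: ≈ 0.8182.
(Since a = 4 > μ = 3.2727, the bound 9/11 is < 1 and informative.)

P[X ≥ 4] ≤ 9/11 ≈ 0.8182.


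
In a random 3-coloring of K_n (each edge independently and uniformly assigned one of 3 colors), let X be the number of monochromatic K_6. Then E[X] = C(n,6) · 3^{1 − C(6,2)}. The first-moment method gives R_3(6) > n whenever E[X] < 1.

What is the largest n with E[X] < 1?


We need C(n, 6) · 3^{1 − 15} < 1, i.e. C(n, 6) < 3^{15 − 1} = 4782969.
Check values of n near the boundary:
  n = 37: C(37, 6) = 2324784; 2324784 < 4782969? YES
  n = 38: C(38, 6) = 2760681; 2760681 < 4782969? YES
  n = 39: C(39, 6) = 3262623; 3262623 < 4782969? YES
  n = 40: C(40, 6) = 3838380; 3838380 < 4782969? YES
  n = 41: C(41, 6) = 4496388; 4496388 < 4782969? YES
  n = 42: C(42, 6) = 5245786; 5245786 < 4782969? NO
  n = 43: C(43, 6) = 6096454; 6096454 < 4782969? NO
The largest n with C(n, 6) < 4782969 is n = 41 (where E[X] = 1498796/1594323 ≈ 0.940). Hence R_3(6) > 41, i.e. R_3(6) ≥ 42.

Largest n = 41; hence R_3(6) > 41.


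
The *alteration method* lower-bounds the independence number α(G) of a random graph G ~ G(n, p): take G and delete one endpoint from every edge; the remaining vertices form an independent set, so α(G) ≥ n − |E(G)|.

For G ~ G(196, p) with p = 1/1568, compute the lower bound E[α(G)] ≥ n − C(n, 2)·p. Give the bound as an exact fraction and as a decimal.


E[|E(G)|] = C(196, 2)·p = 19110 · (1/1568) = 195/16.
E[α(G)] ≥ n − E[|E(G)|] = 196 − 195/16 = 2941/16.
Numerically: ≈ 183.812.
(This is only a lower bound; the true E[α(G)] may be larger.)

E[α(G)] ≥ 2941/16 ≈ 183.812.


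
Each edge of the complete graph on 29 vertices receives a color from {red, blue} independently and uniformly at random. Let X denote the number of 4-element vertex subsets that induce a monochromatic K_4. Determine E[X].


Let X = Σ_S X_S over the C(29, 4) = 23751 subsets S of size 4, where X_S = 1 if the K_4 on S is monochromatic.
For a fixed S, the K_4 on S has C(4, 2) = 6 edges. P[all 6 edges red] = (1/2)^6, and likewise for blue, so P[monochromatic] = 2·(1/2)^6 = 2^{1 − 6} = 1/32.
Summing: E[X] = C(29, 4) · 2^{1 − 6} = 23751 · 1/32 = 23751/32.
Numerically: E[X] ≈ 742.219.

E[X] = C(29,4)·2^(1−C(4,2)) = 23751/32 ≈ 742.219.


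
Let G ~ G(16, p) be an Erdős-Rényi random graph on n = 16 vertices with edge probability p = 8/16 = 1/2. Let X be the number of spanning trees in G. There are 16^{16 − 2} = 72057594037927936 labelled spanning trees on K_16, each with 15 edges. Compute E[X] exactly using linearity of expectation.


K_16 has 16^{16 − 2} = 72057594037927936 labelled spanning trees.
For each such spanning tree H, let X_H = 1 if all 15 edges of H are present in G. Then P[X_H = 1] = p^{15} = (1/2)^{15} = 1/32768.
Summing the indicators: E[X] = Σ_H E[X_H] = 72057594037927936 · p^{15} = 72057594037927936 · 1/32768 = 2199023255552.
Numerically: E[X] ≈ 2.199e+12.

E[X] = 72057594037927936 · (1/2)^{15} = 2199023255552 ≈ 2.199e+12.


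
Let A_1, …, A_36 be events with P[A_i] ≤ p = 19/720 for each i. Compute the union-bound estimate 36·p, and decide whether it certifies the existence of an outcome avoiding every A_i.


Union bound: P[∪_{i=1}^{36} A_i] ≤ Σ_i P[A_i] ≤ 36·p = 36·(19/720) = 19/20.
Numerically: 19/20 ≈ 0.9500000.
Is 19/20 < 1? YES.
Since P[∪ A_i] ≤ 19/20 < 1, the complement has P[∩ A_i^c] ≥ 1 − 19/20 = 1/20 > 0, so some outcome avoids every A_i.

36·p = 19/20 ≈ 0.9500000; existence CERTIFIED by the union bound.


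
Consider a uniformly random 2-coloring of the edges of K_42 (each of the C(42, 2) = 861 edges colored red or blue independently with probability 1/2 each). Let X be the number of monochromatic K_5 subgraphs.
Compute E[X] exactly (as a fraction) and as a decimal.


Let X = Σ_S X_S over the C(42, 5) = 850668 subsets S of size 5, where X_S = 1 if the K_5 on S is monochromatic.
For a fixed S, the K_5 on S has C(5, 2) = 10 edges. P[all 10 edges red] = (1/2)^10, and likewise for blue, so P[monochromatic] = 2·(1/2)^10 = 2^{1 − 10} = 1/512.
Summing: E[X] = C(42, 5) · 2^{1 − 10} = 850668 · 1/512 = 212667/128.
Numerically: E[X] ≈ 1661.460938.

E[X] = C(42,5)·2^(1−C(5,2)) = 212667/128 ≈ 1661.460938.


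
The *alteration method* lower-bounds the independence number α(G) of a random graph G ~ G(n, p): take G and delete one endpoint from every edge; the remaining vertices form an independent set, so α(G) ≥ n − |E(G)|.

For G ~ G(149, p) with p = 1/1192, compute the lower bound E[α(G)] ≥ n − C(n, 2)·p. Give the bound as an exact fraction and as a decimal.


E[|E(G)|] = C(149, 2)·p = 11026 · (1/1192) = 37/4.
E[α(G)] ≥ n − E[|E(G)|] = 149 − 37/4 = 559/4.
Numerically: ≈ 139.750.
(This is only a lower bound; the true E[α(G)] may be larger.)

E[α(G)] ≥ 559/4 ≈ 139.750.


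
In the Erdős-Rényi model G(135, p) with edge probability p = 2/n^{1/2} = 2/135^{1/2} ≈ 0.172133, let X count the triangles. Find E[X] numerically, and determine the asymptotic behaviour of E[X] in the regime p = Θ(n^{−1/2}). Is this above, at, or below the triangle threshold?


Number of potential triangles: C(135, 3) = 400995.
Each occurs with probability p³ ≈ (0.172133)³ ≈ 5.10022498e-03.
By linearity: E[X] = C(135, 3)·p³ ≈ 400995 · 5.10022498e-03 ≈ 2045.164717.
Since α = 1/2 < 1, p = c/n^{1/2} ≫ 1/n is above the triangle threshold p ~ 1/n. Asymptotically E[X] ~ (c³/6)·n^{3(1−α)} = (2³/6)·n^{1.5} → ∞; triangles are abundant w.h.p.

E[X] ≈ 2045.164717; in regime p = Θ(1/n^{1/2}) E[X] diverges (above the triangle threshold p ~ 1/n).


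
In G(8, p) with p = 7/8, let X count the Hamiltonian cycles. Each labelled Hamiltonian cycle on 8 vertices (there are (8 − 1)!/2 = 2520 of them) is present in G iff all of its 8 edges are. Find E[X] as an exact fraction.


K_8 has (8 − 1)!/2 = 2520 labelled Hamiltonian cycles.
For each such Hamiltonian cycle H, let X_H = 1 if all 8 edges of H are present in G. Then P[X_H = 1] = p^{8} = (7/8)^{8} = 5764801/16777216.
Summing the indicators: E[X] = Σ_H E[X_H] = 2520 · p^{8} = 2520 · 5764801/16777216 = 1815912315/2097152.
Numerically: E[X] ≈ 865.894.

E[X] = 2520 · (7/8)^{8} = 1815912315/2097152 ≈ 865.894.


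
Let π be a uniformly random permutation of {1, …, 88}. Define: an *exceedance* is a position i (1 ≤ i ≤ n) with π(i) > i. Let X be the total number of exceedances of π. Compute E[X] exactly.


Write X = Σ_{i=1}^{88} X_i, where X_i = 1_{π(i) > i}.
For each fixed i, π(i) is uniform over {1, …, 88} (marginal of a uniform permutation), so P[π(i) > i] = (n − i)/n. Summing: Σ_{i=1}^{88} (n − i)/n = (0 + 1 + … + 87)/88 = 88(88 − 1)/(2·88) = (88 − 1)/2.
Hence E[X] = Σ_{i=1}^{88} (88 − i)/88 = 87/2 ≈ 43.5000.

E[X] = 87/2 = 43.5000.


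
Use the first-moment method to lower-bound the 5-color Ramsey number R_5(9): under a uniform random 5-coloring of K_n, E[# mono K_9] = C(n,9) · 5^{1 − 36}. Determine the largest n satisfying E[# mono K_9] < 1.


We need C(n, 9) · 5^{1 − 36} < 1, i.e. C(n, 9) < 5^{36 − 1} = 2910383045673370361328125.
Check values of n near the boundary:
  n = 2168: C(2168, 9) = 2867804175977929537095120; 2867804175977929537095120 < 2910383045673370361328125? YES
  n = 2169: C(2169, 9) = 2879753360044504243499683; 2879753360044504243499683 < 2910383045673370361328125? YES
  n = 2170: C(2170, 9) = 2891746779868845075610510; 2891746779868845075610510 < 2910383045673370361328125? YES
  n = 2171: C(2171, 9) = 2903784578674959601827205; 2903784578674959601827205 < 2910383045673370361328125? YES
  n = 2172: C(2172, 9) = 2915866900084148060642020; 2915866900084148060642020 < 2910383045673370361328125? NO
  n = 2173: C(2173, 9) = 2927993888115921319674265; 2927993888115921319674265 < 2910383045673370361328125? NO
The largest n with C(n, 9) < 2910383045673370361328125 is n = 2171 (where E[X] = 580756915734991920365441/582076609134674072265625 ≈ 0.997733). Hence R_5(9) > 2171, i.e. R_5(9) ≥ 2172.

Largest n = 2171; hence R_5(9) > 2171.


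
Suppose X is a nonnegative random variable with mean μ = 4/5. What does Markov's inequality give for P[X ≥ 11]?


μ = E[X] = 4/5, a = 11.
Markov: P[X ≥ 11] ≤ μ/a = (4/5)/11 = 4/55.
Numerically: ≈ 0.0727.
(Since a = 11 > μ = 0.8000, the bound 4/55 is < 1 and informative.)

P[X ≥ 11] ≤ 4/55 ≈ 0.0727.


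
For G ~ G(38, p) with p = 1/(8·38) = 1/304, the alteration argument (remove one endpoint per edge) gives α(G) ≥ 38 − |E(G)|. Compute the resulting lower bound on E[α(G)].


E[|E(G)|] = C(38, 2)·p = 703 · (1/304) = 37/16.
E[α(G)] ≥ n − E[|E(G)|] = 38 − 37/16 = 571/16.
Numerically: ≈ 35.68750.
(This is only a lower bound; the true E[α(G)] may be larger.)

E[α(G)] ≥ 571/16 ≈ 35.68750.


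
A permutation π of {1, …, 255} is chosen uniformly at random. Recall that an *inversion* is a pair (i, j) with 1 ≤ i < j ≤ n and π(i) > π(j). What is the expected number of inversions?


Write X = Σ X_I over the C(255, 2) = 32385 pairs i < j, with X_I the indicator of one inversion.
There are 32385 indicators.
For each fixed pair i < j, the values π(i) and π(j) are two distinct elements of {1, …, 255} in uniformly random order; by symmetry P[π(i) > π(j)] = 1/2.
By linearity: E[X] = 32385 · (1/2) = C(255, 2) · (1/2) = 32385/2 = 32385/2 ≈ 16192.500.

E[X] = 32385/2 = 16192.500.


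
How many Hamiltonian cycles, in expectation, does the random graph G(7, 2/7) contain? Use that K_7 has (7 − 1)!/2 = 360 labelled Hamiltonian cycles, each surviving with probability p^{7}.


K_7 has (7 − 1)!/2 = 360 labelled Hamiltonian cycles.
For each such Hamiltonian cycle H, let X_H = 1 if all 7 edges of H are present in G. Then P[X_H = 1] = p^{7} = (2/7)^{7} = 128/823543.
By linearity of expectation: E[X] = Σ_H E[X_H] = 360 · p^{7} = 360 · 128/823543 = 46080/823543.
Numerically: E[X] ≈ 0.055953.

E[X] = 360 · (2/7)^{7} = 46080/823543 ≈ 0.055953.


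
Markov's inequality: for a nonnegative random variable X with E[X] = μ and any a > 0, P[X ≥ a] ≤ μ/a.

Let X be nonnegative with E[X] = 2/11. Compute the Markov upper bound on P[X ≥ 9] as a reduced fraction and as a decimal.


μ = E[X] = 2/11, a = 9.
Markov: P[X ≥ 9] ≤ μ/a = (2/11)/9 = 2/99.
Numerically: ≈ 0.020.
(Since a = 9 > μ = 0.182, the bound 2/99 is < 1 and informative.)

P[X ≥ 9] ≤ 2/99 ≈ 0.020.


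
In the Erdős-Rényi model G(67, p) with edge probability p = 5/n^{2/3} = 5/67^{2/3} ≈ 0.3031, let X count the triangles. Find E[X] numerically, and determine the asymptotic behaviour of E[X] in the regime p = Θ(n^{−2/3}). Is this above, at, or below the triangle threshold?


Number of potential triangles: C(67, 3) = 47905.
Each occurs with probability p³ ≈ (0.3031)³ ≈ 2.7845845e-02.
By linearity: E[X] = C(67, 3)·p³ ≈ 47905 · 2.7845845e-02 ≈ 1333.95522.
Since α = 2/3 < 1, p = c/n^{2/3} ≫ 1/n is above the triangle threshold p ~ 1/n. Asymptotically E[X] ~ (c³/6)·n^{3(1−α)} = (5³/6)·n^{1} → ∞; triangles are abundant w.h.p.

E[X] ≈ 1333.95522; in regime p = Θ(1/n^{2/3}) E[X] diverges (above the triangle threshold p ~ 1/n).


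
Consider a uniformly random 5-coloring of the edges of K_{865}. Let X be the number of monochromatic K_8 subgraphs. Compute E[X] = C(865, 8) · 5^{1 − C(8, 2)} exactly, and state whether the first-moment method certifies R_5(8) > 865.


E[X] = C(865, 8) · 5^{1 − 28} = 7525050909487743060 · 5^{−27} = 7525050909487743060/7450580596923828125.
As a reduced fraction: E[X] = 1505010181897548612/1490116119384765625 ≈ 1.010.
Is E[X] < 1? NO.
Since E[X] ≥ 1, the first-moment bound is inconclusive at n = 865; it does NOT by itself certify R_5(8) > 865.

E[X] = 1505010181897548612/1490116119384765625 ≈ 1.010; E[X] ≥ 1; first-moment method inconclusive here.


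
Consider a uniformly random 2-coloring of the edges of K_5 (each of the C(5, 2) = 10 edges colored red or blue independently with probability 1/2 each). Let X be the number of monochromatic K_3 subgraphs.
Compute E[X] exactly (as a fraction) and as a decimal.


Let X = Σ_S X_S over the C(5, 3) = 10 subsets S of size 3, where X_S = 1 if the K_3 on S is monochromatic.
For a fixed S, the K_3 on S has C(3, 2) = 3 edges. P[all 3 edges red] = (1/2)^3, and likewise for blue, so P[monochromatic] = 2·(1/2)^3 = 2^{1 − 3} = 1/4.
By linearity of expectation: E[X] = C(5, 3) · 2^{1 − 3} = 10 · 1/4 = 5/2.
Numerically: E[X] ≈ 2.5000.

E[X] = C(5,3)·2^(1−C(3,2)) = 5/2 ≈ 2.5000.


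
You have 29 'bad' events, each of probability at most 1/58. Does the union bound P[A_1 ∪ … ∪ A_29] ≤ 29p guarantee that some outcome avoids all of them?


Union bound: P[∪_{i=1}^{29} A_i] ≤ Σ_i P[A_i] ≤ 29·p = 29·(1/58) = 1/2.
Numerically: 1/2 ≈ 0.5000.
Is 1/2 < 1? YES.
Since P[∪ A_i] ≤ 1/2 < 1, the complement has P[∩ A_i^c] ≥ 1 − 1/2 = 1/2 > 0, so some outcome avoids every A_i.

29·p = 1/2 ≈ 0.5000; existence CERTIFIED by the union bound.


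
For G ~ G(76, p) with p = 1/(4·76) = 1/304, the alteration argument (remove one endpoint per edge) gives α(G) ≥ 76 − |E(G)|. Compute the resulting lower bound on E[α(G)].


E[|E(G)|] = C(76, 2)·p = 2850 · (1/304) = 75/8.
E[α(G)] ≥ n − E[|E(G)|] = 76 − 75/8 = 533/8.
Numerically: ≈ 66.6250.
(This is only a lower bound; the true E[α(G)] may be larger.)

E[α(G)] ≥ 533/8 ≈ 66.6250.


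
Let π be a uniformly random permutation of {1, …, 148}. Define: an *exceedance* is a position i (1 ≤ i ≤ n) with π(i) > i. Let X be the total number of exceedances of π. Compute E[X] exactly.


Write X = Σ_{i=1}^{148} X_i, where X_i = 1_{π(i) > i}.
For each fixed i, π(i) is uniform over {1, …, 148} (marginal of a uniform permutation), so P[π(i) > i] = (n − i)/n. Summing: Σ_{i=1}^{148} (n − i)/n = (0 + 1 + … + 147)/148 = 148(148 − 1)/(2·148) = (148 − 1)/2.
Hence E[X] = Σ_{i=1}^{148} (148 − i)/148 = 147/2 ≈ 73.500.

E[X] = 147/2 = 73.500.


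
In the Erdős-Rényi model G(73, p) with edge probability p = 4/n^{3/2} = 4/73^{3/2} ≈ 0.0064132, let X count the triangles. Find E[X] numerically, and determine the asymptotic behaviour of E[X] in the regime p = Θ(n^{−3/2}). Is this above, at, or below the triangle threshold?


Number of potential triangles: C(73, 3) = 62196.
Each occurs with probability p³ ≈ (0.0064132)³ ≈ 2.6377103e-07.
By linearity: E[X] = C(73, 3)·p³ ≈ 62196 · 2.6377103e-07 ≈ 0.01641.
Since α = 3/2 > 1, p = c/n^{3/2} = o(1/n) is below the triangle threshold p ~ 1/n. Asymptotically E[X] ~ (c³/6)·n^{3(1−α)} = (4³/6)·n^{-1.5} → 0, so by Markov's inequality G has no triangles w.h.p.

E[X] ≈ 0.01641; in regime p = Θ(1/n^{3/2}) E[X] tends to 0 (below the triangle threshold p ~ 1/n).


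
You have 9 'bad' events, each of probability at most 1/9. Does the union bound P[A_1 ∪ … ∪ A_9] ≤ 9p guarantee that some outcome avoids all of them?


Union bound: P[∪_{i=1}^{9} A_i] ≤ Σ_i P[A_i] ≤ 9·p = 9·(1/9) = 1.
Numerically: 1 ≈ 1.000000.
Is 1 < 1? NO.
Since the bound 1 is ≥ 1, the union bound is uninformative here; it does NOT by itself certify existence.

9·p = 1 ≈ 1.000000; existence NOT certified by the union bound.


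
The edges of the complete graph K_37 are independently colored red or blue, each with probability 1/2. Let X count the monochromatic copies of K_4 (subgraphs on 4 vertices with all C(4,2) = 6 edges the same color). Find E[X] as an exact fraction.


Let X = Σ_S X_S over the C(37, 4) = 66045 subsets S of size 4, where X_S = 1 if the K_4 on S is monochromatic.
For a fixed S, the K_4 on S has C(4, 2) = 6 edges. P[all 6 edges red] = (1/2)^6, and likewise for blue, so P[monochromatic] = 2·(1/2)^6 = 2^{1 − 6} = 1/32.
By linearity: E[X] = C(37, 4) · 2^{1 − 6} = 66045 · 1/32 = 66045/32.
Numerically: E[X] ≈ 2063.90625.

E[X] = C(37,4)·2^(1−C(4,2)) = 66045/32 ≈ 2063.90625.


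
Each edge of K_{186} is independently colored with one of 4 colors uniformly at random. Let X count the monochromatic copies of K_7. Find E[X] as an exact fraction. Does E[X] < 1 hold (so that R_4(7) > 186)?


E[X] = C(186, 7) · 4^{1 − 21} = 1363155866280 · 4^{−20} = 1363155866280/1099511627776.
As a reduced fraction: E[X] = 170394483285/137438953472 ≈ 1.2398.
Is E[X] < 1? NO.
Since E[X] ≥ 1, the first-moment bound is inconclusive at n = 186; it does NOT by itself certify R_4(7) > 186.

E[X] = 170394483285/137438953472 ≈ 1.2398; E[X] ≥ 1; first-moment method inconclusive here.


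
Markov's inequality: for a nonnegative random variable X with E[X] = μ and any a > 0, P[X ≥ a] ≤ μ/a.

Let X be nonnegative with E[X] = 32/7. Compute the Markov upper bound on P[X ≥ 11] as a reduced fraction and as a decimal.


μ = E[X] = 32/7, a = 11.
Markov: P[X ≥ 11] ≤ μ/a = (32/7)/11 = 32/77.
Numerically: ≈ 0.416.
(Since a = 11 > μ = 4.571, the bound 32/77 is < 1 and informative.)

P[X ≥ 11] ≤ 32/77 ≈ 0.416.


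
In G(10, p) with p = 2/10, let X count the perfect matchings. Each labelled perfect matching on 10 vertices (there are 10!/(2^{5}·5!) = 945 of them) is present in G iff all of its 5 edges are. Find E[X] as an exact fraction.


K_10 has 10!/(2^{5}·5!) = 945 labelled perfect matchings.
For each such perfect matching H, let X_H = 1 if all 5 edges of H are present in G. Then P[X_H = 1] = p^{5} = (1/5)^{5} = 1/3125.
By linearity of expectation: E[X] = Σ_H E[X_H] = 945 · p^{5} = 945 · 1/3125 = 189/625.
Numerically: E[X] ≈ 0.3024.

E[X] = 945 · (1/5)^{5} = 189/625 ≈ 0.3024.


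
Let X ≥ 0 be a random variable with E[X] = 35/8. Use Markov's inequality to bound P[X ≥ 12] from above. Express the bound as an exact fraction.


μ = E[X] = 35/8, a = 12.
Markov: P[X ≥ 12] ≤ μ/a = (35/8)/12 = 35/96.
Numerically: ≈ 0.36458.
(Since a = 12 > μ = 4.37500, the bound 35/96 is < 1 and informative.)

P[X ≥ 12] ≤ 35/96 ≈ 0.36458.


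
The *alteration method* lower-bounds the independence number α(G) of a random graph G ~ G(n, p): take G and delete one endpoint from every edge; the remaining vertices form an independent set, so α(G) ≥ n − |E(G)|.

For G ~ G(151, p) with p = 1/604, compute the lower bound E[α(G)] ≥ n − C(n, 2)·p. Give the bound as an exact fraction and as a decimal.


E[|E(G)|] = C(151, 2)·p = 11325 · (1/604) = 75/4.
E[α(G)] ≥ n − E[|E(G)|] = 151 − 75/4 = 529/4.
Numerically: ≈ 132.25000.
(This is only a lower bound; the true E[α(G)] may be larger.)

E[α(G)] ≥ 529/4 ≈ 132.25000.


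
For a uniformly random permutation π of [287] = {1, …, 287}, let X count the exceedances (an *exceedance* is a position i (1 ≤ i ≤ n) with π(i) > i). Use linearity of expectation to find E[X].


Write X = Σ_{i=1}^{287} X_i, where X_i = 1_{π(i) > i}.
For each fixed i, π(i) is uniform over {1, …, 287} (marginal of a uniform permutation), so P[π(i) > i] = (n − i)/n. Summing: Σ_{i=1}^{287} (n − i)/n = (0 + 1 + … + 286)/287 = 287(287 − 1)/(2·287) = (287 − 1)/2.
Hence E[X] = Σ_{i=1}^{287} (287 − i)/287 = 143 ≈ 143.00000.

E[X] = 143 = 143.00000.


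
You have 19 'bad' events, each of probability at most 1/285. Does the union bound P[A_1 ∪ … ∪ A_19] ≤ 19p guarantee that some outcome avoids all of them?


Union bound: P[∪_{i=1}^{19} A_i] ≤ Σ_i P[A_i] ≤ 19·p = 19·(1/285) = 1/15.
Numerically: 1/15 ≈ 0.0667.
Is 1/15 < 1? YES.
Since P[∪ A_i] ≤ 1/15 < 1, the complement has P[∩ A_i^c] ≥ 1 − 1/15 = 14/15 > 0, so some outcome avoids every A_i.

19·p = 1/15 ≈ 0.0667; existence CERTIFIED by the union bound.


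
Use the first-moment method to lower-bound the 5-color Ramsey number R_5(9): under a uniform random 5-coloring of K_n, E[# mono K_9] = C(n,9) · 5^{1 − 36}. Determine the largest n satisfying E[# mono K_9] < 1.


We need C(n, 9) · 5^{1 − 36} < 1, i.e. C(n, 9) < 5^{36 − 1} = 2910383045673370361328125.
Check values of n near the boundary:
  n = 2165: C(2165, 9) = 2832220612024886803272630; 2832220612024886803272630 < 2910383045673370361328125? YES
  n = 2166: C(2166, 9) = 2844037944203015677277940; 2844037944203015677277940 < 2910383045673370361328125? YES
  n = 2167: C(2167, 9) = 2855899084841489792706810; 2855899084841489792706810 < 2910383045673370361328125? YES
  n = 2168: C(2168, 9) = 2867804175977929537095120; 2867804175977929537095120 < 2910383045673370361328125? YES
  n = 2169: C(2169, 9) = 2879753360044504243499683; 2879753360044504243499683 < 2910383045673370361328125? YES
  n = 2170: C(2170, 9) = 2891746779868845075610510; 2891746779868845075610510 < 2910383045673370361328125? YES
  n = 2171: C(2171, 9) = 2903784578674959601827205; 2903784578674959601827205 < 2910383045673370361328125? YES
  n = 2172: C(2172, 9) = 2915866900084148060642020; 2915866900084148060642020 < 2910383045673370361328125? NO
  n = 2173: C(2173, 9) = 2927993888115921319674265; 2927993888115921319674265 < 2910383045673370361328125? NO
  n = 2174: C(2174, 9) = 2940165687188920530702934; 2940165687188920530702934 < 2910383045673370361328125? NO
The largest n with C(n, 9) < 2910383045673370361328125 is n = 2171 (where E[X] = 580756915734991920365441/582076609134674072265625 ≈ 0.9977). Hence R_5(9) > 2171, i.e. R_5(9) ≥ 2172.

Largest n = 2171; hence R_5(9) > 2171.


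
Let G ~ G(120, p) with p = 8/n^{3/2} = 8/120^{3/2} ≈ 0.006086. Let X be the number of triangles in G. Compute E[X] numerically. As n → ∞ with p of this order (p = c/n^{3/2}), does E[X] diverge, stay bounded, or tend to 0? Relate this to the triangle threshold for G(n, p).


Number of potential triangles: C(120, 3) = 280840.
Each occurs with probability p³ ≈ (0.006086)³ ≈ 2.254002e-07.
By linearity: E[X] = C(120, 3)·p³ ≈ 280840 · 2.254002e-07 ≈ 0.0633.
Since α = 3/2 > 1, p = c/n^{3/2} = o(1/n) is below the triangle threshold p ~ 1/n. Asymptotically E[X] ~ (c³/6)·n^{3(1−α)} = (8³/6)·n^{-1.5} → 0, so by Markov's inequality G has no triangles w.h.p.

E[X] ≈ 0.0633; in regime p = Θ(1/n^{3/2}) E[X] tends to 0 (below the triangle threshold p ~ 1/n).


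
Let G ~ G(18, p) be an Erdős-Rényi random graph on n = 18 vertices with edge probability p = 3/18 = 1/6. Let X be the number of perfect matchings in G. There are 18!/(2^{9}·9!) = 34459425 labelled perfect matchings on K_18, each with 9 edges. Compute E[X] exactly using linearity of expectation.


K_18 has 18!/(2^{9}·9!) = 34459425 labelled perfect matchings.
For each such perfect matching H, let X_H = 1 if all 9 edges of H are present in G. Then P[X_H = 1] = p^{9} = (1/6)^{9} = 1/10077696.
By linearity of expectation: E[X] = Σ_H E[X_H] = 34459425 · p^{9} = 34459425 · 1/10077696 = 425425/124416.
Numerically: E[X] ≈ 3.4194.

E[X] = 34459425 · (1/6)^{9} = 425425/124416 ≈ 3.4194.


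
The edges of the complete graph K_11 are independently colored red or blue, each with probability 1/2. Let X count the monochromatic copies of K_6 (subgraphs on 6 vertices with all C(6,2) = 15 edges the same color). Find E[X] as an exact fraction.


Let X = Σ_S X_S over the C(11, 6) = 462 subsets S of size 6, where X_S = 1 if the K_6 on S is monochromatic.
For a fixed S, the K_6 on S has C(6, 2) = 15 edges. P[all 15 edges red] = (1/2)^15, and likewise for blue, so P[monochromatic] = 2·(1/2)^15 = 2^{1 − 15} = 1/16384.
By linearity: E[X] = C(11, 6) · 2^{1 − 15} = 462 · 1/16384 = 231/8192.
Numerically: E[X] ≈ 0.028198.

E[X] = C(11,6)·2^(1−C(6,2)) = 231/8192 ≈ 0.028198.


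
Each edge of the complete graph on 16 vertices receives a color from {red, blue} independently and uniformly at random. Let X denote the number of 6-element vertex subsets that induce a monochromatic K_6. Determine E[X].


Let X = Σ_S X_S over the C(16, 6) = 8008 subsets S of size 6, where X_S = 1 if the K_6 on S is monochromatic.
For a fixed S, the K_6 on S has C(6, 2) = 15 edges. P[all 15 edges red] = (1/2)^15, and likewise for blue, so P[monochromatic] = 2·(1/2)^15 = 2^{1 − 15} = 1/16384.
Summing: E[X] = C(16, 6) · 2^{1 − 15} = 8008 · 1/16384 = 1001/2048.
Numerically: E[X] ≈ 0.488770.

E[X] = C(16,6)·2^(1−C(6,2)) = 1001/2048 ≈ 0.488770.


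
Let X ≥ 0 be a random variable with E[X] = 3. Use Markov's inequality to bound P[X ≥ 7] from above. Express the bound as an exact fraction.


μ = E[X] = 3, a = 7.
Markov: P[X ≥ 7] ≤ μ/a = (3)/7 = 3/7.
Numerically: ≈ 0.429.
(Since a = 7 > μ = 3.000, the bound 3/7 is < 1 and informative.)

P[X ≥ 7] ≤ 3/7 ≈ 0.429.


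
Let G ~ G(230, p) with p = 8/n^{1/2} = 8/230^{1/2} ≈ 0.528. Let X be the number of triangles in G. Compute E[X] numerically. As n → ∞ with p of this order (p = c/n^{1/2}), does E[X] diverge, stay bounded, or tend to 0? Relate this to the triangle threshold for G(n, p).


Number of potential triangles: C(230, 3) = 2001460.
Each occurs with probability p³ ≈ (0.528)³ ≈ 1.46784e-01.
By linearity: E[X] = C(230, 3)·p³ ≈ 2001460 · 1.46784e-01 ≈ 293781.959.
Since α = 1/2 < 1, p = c/n^{1/2} ≫ 1/n is above the triangle threshold p ~ 1/n. Asymptotically E[X] ~ (c³/6)·n^{3(1−α)} = (8³/6)·n^{1.5} → ∞; triangles are abundant w.h.p.

E[X] ≈ 293781.959; in regime p = Θ(1/n^{1/2}) E[X] diverges (above the triangle threshold p ~ 1/n).


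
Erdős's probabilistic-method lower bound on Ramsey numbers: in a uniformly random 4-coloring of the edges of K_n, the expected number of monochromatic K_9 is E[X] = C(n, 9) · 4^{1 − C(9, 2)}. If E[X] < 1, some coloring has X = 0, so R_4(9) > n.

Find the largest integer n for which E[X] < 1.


We need C(n, 9) · 4^{1 − 36} < 1, i.e. C(n, 9) < 4^{36 − 1} = 1180591620717411303424.
Check values of n near the boundary:
  n = 911: C(911, 9) = 1144686900492291197405; 1144686900492291197405 < 1180591620717411303424? YES
  n = 912: C(912, 9) = 1156095740032081475120; 1156095740032081475120 < 1180591620717411303424? YES
  n = 913: C(913, 9) = 1167605542753639808390; 1167605542753639808390 < 1180591620717411303424? YES
  n = 914: C(914, 9) = 1179217089587653905932; 1179217089587653905932 < 1180591620717411303424? YES
  n = 915: C(915, 9) = 1190931166636537885130; 1190931166636537885130 < 1180591620717411303424? NO
  n = 916: C(916, 9) = 1202748565202942340440; 1202748565202942340440 < 1180591620717411303424? NO
  n = 917: C(917, 9) = 1214670081818390006810; 1214670081818390006810 < 1180591620717411303424? NO
The largest n with C(n, 9) < 1180591620717411303424 is n = 914 (where E[X] = 294804272396913476483/295147905179352825856 ≈ 0.9988357). Hence R_4(9) > 914, i.e. R_4(9) ≥ 915.

Largest n = 914; hence R_4(9) > 914.


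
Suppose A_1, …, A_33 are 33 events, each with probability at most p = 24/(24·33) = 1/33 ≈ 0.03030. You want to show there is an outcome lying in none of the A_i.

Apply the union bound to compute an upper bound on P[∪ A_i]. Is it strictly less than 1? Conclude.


Union bound: P[∪_{i=1}^{33} A_i] ≤ Σ_i P[A_i] ≤ 33·p = 33·(1/33) = 1.
Numerically: 1 ≈ 1.00000.
Is 1 < 1? NO.
Since the bound 1 is ≥ 1, the union bound is uninformative here; it does NOT by itself certify existence.

33·p = 1 ≈ 1.00000; existence NOT certified by the union bound.


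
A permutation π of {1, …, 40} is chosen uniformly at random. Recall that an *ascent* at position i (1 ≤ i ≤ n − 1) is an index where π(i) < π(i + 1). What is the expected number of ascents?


Write X = Σ X_I over i = 1, …, 39, with X_I the indicator of one ascent.
There are 39 indicators.
For each fixed i, the pair (π(i), π(i+1)) is a uniformly random ordered pair of distinct values from {1, …, 40}; by symmetry P[π(i) < π(i+1)] = 1/2.
By linearity: E[X] = 39 · (1/2) = (40 − 1) · (1/2) = 39/2 ≈ 19.50000.

E[X] = 39/2 = 19.50000.


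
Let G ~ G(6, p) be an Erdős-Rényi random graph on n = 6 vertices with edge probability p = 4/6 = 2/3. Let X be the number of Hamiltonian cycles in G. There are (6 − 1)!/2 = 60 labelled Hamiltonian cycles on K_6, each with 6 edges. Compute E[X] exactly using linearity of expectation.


K_6 has (6 − 1)!/2 = 60 labelled Hamiltonian cycles.
For each such Hamiltonian cycle H, let X_H = 1 if all 6 edges of H are present in G. Then P[X_H = 1] = p^{6} = (2/3)^{6} = 64/729.
By linearity: E[X] = Σ_H E[X_H] = 60 · p^{6} = 60 · 64/729 = 1280/243.
Numerically: E[X] ≈ 5.27.

E[X] = 60 · (2/3)^{6} = 1280/243 ≈ 5.27.


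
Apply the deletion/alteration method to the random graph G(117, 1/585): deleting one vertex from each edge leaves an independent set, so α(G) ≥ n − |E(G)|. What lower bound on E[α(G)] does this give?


E[|E(G)|] = C(117, 2)·p = 6786 · (1/585) = 58/5.
E[α(G)] ≥ n − E[|E(G)|] = 117 − 58/5 = 527/5.
Numerically: ≈ 105.400.
(This is only a lower bound; the true E[α(G)] may be larger.)

E[α(G)] ≥ 527/5 ≈ 105.400.


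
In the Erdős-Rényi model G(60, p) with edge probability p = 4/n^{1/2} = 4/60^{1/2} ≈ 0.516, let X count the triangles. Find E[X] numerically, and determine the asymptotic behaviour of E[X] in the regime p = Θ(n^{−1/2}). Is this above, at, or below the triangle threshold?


Number of potential triangles: C(60, 3) = 34220.
Each occurs with probability p³ ≈ (0.516)³ ≈ 1.37706e-01.
By linearity: E[X] = C(60, 3)·p³ ≈ 34220 · 1.37706e-01 ≈ 4712.302.
Since α = 1/2 < 1, p = c/n^{1/2} ≫ 1/n is above the triangle threshold p ~ 1/n. Asymptotically E[X] ~ (c³/6)·n^{3(1−α)} = (4³/6)·n^{1.5} → ∞; triangles are abundant w.h.p.

E[X] ≈ 4712.302; in regime p = Θ(1/n^{1/2}) E[X] diverges (above the triangle threshold p ~ 1/n).


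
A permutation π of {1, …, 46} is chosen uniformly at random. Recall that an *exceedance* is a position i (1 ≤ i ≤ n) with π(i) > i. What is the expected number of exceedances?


Write X = Σ_{i=1}^{46} X_i, where X_i = 1_{π(i) > i}.
For each fixed i, π(i) is uniform over {1, …, 46} (marginal of a uniform permutation), so P[π(i) > i] = (n − i)/n. Summing: Σ_{i=1}^{46} (n − i)/n = (0 + 1 + … + 45)/46 = 46(46 − 1)/(2·46) = (46 − 1)/2.
Hence E[X] = Σ_{i=1}^{46} (46 − i)/46 = 45/2 ≈ 22.50000.

E[X] = 45/2 = 22.50000.


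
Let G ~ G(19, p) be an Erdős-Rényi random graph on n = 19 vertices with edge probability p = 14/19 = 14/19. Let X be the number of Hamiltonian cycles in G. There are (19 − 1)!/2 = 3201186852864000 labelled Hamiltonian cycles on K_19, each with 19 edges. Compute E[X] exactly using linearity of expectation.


K_19 has (19 − 1)!/2 = 3201186852864000 labelled Hamiltonian cycles.
For each such Hamiltonian cycle H, let X_H = 1 if all 19 edges of H are present in G. Then P[X_H = 1] = p^{19} = (14/19)^{19} = 5976303958948914397184/1978419655660313589123979.
Summing the indicators: E[X] = Σ_H E[X_H] = 3201186852864000 · p^{19} = 3201186852864000 · 5976303958948914397184/1978419655660313589123979 = 19131265662106339128470788663934976000/1978419655660313589123979.
Numerically: E[X] ≈ 9.67e+12.

E[X] = 3201186852864000 · (14/19)^{19} = 19131265662106339128470788663934976000/1978419655660313589123979 ≈ 9.67e+12.


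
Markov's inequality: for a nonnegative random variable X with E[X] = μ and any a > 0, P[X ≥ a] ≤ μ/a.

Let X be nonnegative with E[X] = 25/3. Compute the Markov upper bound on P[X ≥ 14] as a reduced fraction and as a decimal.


μ = E[X] = 25/3, a = 14.
Markov: P[X ≥ 14] ≤ μ/a = (25/3)/14 = 25/42.
Numerically: ≈ 0.595.
(Since a = 14 > μ = 8.333, the bound 25/42 is < 1 and informative.)

P[X ≥ 14] ≤ 25/42 ≈ 0.595.


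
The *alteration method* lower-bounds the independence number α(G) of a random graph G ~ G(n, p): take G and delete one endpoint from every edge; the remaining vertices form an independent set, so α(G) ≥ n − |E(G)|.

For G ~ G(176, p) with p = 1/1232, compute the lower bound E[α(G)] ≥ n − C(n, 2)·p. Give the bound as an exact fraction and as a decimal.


E[|E(G)|] = C(176, 2)·p = 15400 · (1/1232) = 25/2.
E[α(G)] ≥ n − E[|E(G)|] = 176 − 25/2 = 327/2.
Numerically: ≈ 163.500.
(This is only a lower bound; the true E[α(G)] may be larger.)

E[α(G)] ≥ 327/2 ≈ 163.500.


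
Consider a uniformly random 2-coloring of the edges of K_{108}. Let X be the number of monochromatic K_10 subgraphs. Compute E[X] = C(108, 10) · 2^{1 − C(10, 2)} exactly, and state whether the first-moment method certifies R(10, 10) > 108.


E[X] = C(108, 10) · 2^{1 − 45} = 38722819230810 · 2^{−44} = 38722819230810/17592186044416.
As a reduced fraction: E[X] = 19361409615405/8796093022208 ≈ 2.201.
Is E[X] < 1? NO.
Since E[X] ≥ 1, the first-moment bound is inconclusive at n = 108; it does NOT by itself certify R(10, 10) > 108.

E[X] = 19361409615405/8796093022208 ≈ 2.201; E[X] ≥ 1; first-moment method inconclusive here.


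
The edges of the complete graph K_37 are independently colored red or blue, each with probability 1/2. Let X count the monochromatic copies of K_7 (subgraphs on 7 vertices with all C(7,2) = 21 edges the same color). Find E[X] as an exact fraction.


Let X = Σ_S X_S over the C(37, 7) = 10295472 subsets S of size 7, where X_S = 1 if the K_7 on S is monochromatic.
For a fixed S, the K_7 on S has C(7, 2) = 21 edges. P[all 21 edges red] = (1/2)^21, and likewise for blue, so P[monochromatic] = 2·(1/2)^21 = 2^{1 − 21} = 1/1048576.
By linearity: E[X] = C(37, 7) · 2^{1 − 21} = 10295472 · 1/1048576 = 643467/65536.
Numerically: E[X] ≈ 9.8185.

E[X] = C(37,7)·2^(1−C(7,2)) = 643467/65536 ≈ 9.8185.


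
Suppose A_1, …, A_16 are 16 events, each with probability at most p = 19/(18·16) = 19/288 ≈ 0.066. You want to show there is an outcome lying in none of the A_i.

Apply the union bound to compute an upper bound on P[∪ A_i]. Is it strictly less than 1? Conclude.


Union bound: P[∪_{i=1}^{16} A_i] ≤ Σ_i P[A_i] ≤ 16·p = 16·(19/288) = 19/18.
Numerically: 19/18 ≈ 1.056.
Is 19/18 < 1? NO.
Since the bound 19/18 is ≥ 1, the union bound is uninformative here; it does NOT by itself certify existence.

16·p = 19/18 ≈ 1.056; existence NOT certified by the union bound.
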